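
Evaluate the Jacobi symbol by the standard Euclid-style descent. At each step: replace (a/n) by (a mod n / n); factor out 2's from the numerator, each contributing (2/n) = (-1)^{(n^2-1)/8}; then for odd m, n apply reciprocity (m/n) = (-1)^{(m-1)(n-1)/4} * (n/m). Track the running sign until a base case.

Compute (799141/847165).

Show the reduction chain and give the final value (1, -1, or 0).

1

reciprocity: (799141/847165) = +1·(847165/799141) since 799141 mod 4 = 1, 847165 mod 4 = 1; sign now +1
(847165/799141) = (48024/799141)   [reduce mod 799141]
48024 = 2^3·6003; (2/799141) = -1 since 799141 mod 8 = 5, so (48024/799141) = (-1)^3·(6003/799141); sign now -1
reciprocity: (6003/799141) = +1·(799141/6003) since 6003 mod 4 = 3, 799141 mod 4 = 1; sign now -1
(799141/6003) = (742/6003)   [reduce mod 6003]
742 = 2^1·371; (2/6003) = -1 since 6003 mod 8 = 3, so (742/6003) = (-1)^1·(371/6003); sign now +1
reciprocity: (371/6003) = -1·(6003/371) since 371 mod 4 = 3, 6003 mod 4 = 3; sign now -1
(6003/371) = (67/371)   [reduce mod 371]
reciprocity: (67/371) = -1·(371/67) since 67 mod 4 = 3, 371 mod 4 = 3; sign now +1
(371/67) = (36/67)   [reduce mod 67]
36 = 2^2·9; (2/67) = -1 since 67 mod 8 = 3, so (36/67) = (-1)^2·(9/67); sign now +1
reciprocity: (9/67) = +1·(67/9) since 9 mod 4 = 1, 67 mod 4 = 3; sign now +1
(67/9) = (4/9)   [reduce mod 9]
4 = 2^2·1; (2/9) = +1 since 9 mod 8 = 1, so (4/9) = (+1)^2·(1/9); sign now +1
(1/9) = 1; final value = sign = +1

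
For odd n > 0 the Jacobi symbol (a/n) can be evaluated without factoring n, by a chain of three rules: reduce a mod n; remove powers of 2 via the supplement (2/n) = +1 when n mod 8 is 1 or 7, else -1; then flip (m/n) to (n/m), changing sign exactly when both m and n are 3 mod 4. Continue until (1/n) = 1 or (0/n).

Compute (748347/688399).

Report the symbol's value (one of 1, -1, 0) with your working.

(748347/688399): 748347 mod 688399 = 59948, so (748347/688399) = (59948/688399)
factor out 2^2: 59948 = 2^2·14987; with 688399 mod 8 = 7, (2/688399) = +1; sign now +1; continue with (14987/688399)
flip (14987/688399) -> (688399/14987): both odd, 14987 mod 4 = 3, 688399 mod 4 = 3, so the flip contributes -1; sign now -1
(688399/14987): 688399 mod 14987 = 13984, so (688399/14987) = (13984/14987)
factor out 2^5: 13984 = 2^5·437; with 14987 mod 8 = 3, (2/14987) = -1; sign now +1; continue with (437/14987)
flip (437/14987) -> (14987/437): both odd, 437 mod 4 = 1, 14987 mod 4 = 3, so the flip contributes +1; sign now +1
(14987/437): 14987 mod 437 = 129, so (14987/437) = (129/437)
flip (129/437) -> (437/129): both odd, 129 mod 4 = 1, 437 mod 4 = 1, so the flip contributes +1; sign now +1
(437/129): 437 mod 129 = 50, so (437/129) = (50/129)
factor out 2^1: 50 = 2^1·25; with 129 mod 8 = 1, (2/129) = +1; sign now +1; continue with (25/129)
flip (25/129) -> (129/25): both odd, 25 mod 4 = 1, 129 mod 4 = 1, so the flip contributes +1; sign now +1
(129/25): 129 mod 25 = 4, so (129/25) = (4/25)
factor out 2^2: 4 = 2^2·1; with 25 mod 8 = 1, (2/25) = +1; sign now +1; continue with (1/25)
reached (1/25) = 1, so the symbol is +1

1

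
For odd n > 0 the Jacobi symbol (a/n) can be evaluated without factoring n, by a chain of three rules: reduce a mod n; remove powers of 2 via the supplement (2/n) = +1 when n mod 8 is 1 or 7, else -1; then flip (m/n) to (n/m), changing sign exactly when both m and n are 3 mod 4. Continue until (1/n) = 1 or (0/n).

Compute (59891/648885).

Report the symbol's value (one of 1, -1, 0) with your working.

1

flip (59891/648885) -> (648885/59891): both odd, 59891 mod 4 = 3, 648885 mod 4 = 1, so the flip contributes +1; sign now +1
(648885/59891): 648885 mod 59891 = 49975, so (648885/59891) = (49975/59891)
flip (49975/59891) -> (59891/49975): both odd, 49975 mod 4 = 3, 59891 mod 4 = 3, so the flip contributes -1; sign now -1
(59891/49975): 59891 mod 49975 = 9916, so (59891/49975) = (9916/49975)
factor out 2^2: 9916 = 2^2·2479; with 49975 mod 8 = 7, (2/49975) = +1; sign now -1; continue with (2479/49975)
flip (2479/49975) -> (49975/2479): both odd, 2479 mod 4 = 3, 49975 mod 4 = 3, so the flip contributes -1; sign now +1
(49975/2479): 49975 mod 2479 = 395, so (49975/2479) = (395/2479)
flip (395/2479) -> (2479/395): both odd, 395 mod 4 = 3, 2479 mod 4 = 3, so the flip contributes -1; sign now -1
(2479/395): 2479 mod 395 = 109, so (2479/395) = (109/395)
flip (109/395) -> (395/109): both odd, 109 mod 4 = 1, 395 mod 4 = 3, so the flip contributes +1; sign now -1
(395/109): 395 mod 109 = 68, so (395/109) = (68/109)
factor out 2^2: 68 = 2^2·17; with 109 mod 8 = 5, (2/109) = -1; sign now -1; continue with (17/109)
flip (17/109) -> (109/17): both odd, 17 mod 4 = 1, 109 mod 4 = 1, so the flip contributes +1; sign now -1
(109/17): 109 mod 17 = 7, so (109/17) = (7/17)
flip (7/17) -> (17/7): both odd, 7 mod 4 = 3, 17 mod 4 = 1, so the flip contributes +1; sign now -1
(17/7): 17 mod 7 = 3, so (17/7) = (3/7)
flip (3/7) -> (7/3): both odd, 3 mod 4 = 3, 7 mod 4 = 3, so the flip contributes -1; sign now +1
(7/3): 7 mod 3 = 1, so (7/3) = (1/3)
reached (1/3) = 1, so the symbol is +1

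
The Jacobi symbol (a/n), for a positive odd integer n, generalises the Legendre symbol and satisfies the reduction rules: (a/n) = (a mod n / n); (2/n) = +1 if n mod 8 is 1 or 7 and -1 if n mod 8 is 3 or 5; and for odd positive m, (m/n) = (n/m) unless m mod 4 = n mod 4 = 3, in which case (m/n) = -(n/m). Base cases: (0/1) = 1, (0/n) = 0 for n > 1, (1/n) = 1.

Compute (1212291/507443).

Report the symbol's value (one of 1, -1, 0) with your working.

1

(1212291/507443) = (197405/507443)   [reduce mod 507443]
reciprocity: (197405/507443) = +1·(507443/197405) since 197405 mod 4 = 1, 507443 mod 4 = 3; sign now +1
(507443/197405) = (112633/197405)   [reduce mod 197405]
reciprocity: (112633/197405) = +1·(197405/112633) since 112633 mod 4 = 1, 197405 mod 4 = 1; sign now +1
(197405/112633) = (84772/112633)   [reduce mod 112633]
84772 = 2^2·21193; (2/112633) = +1 since 112633 mod 8 = 1, so (84772/112633) = (+1)^2·(21193/112633); sign now +1
reciprocity: (21193/112633) = +1·(112633/21193) since 21193 mod 4 = 1, 112633 mod 4 = 1; sign now +1
(112633/21193) = (6668/21193)   [reduce mod 21193]
6668 = 2^2·1667; (2/21193) = +1 since 21193 mod 8 = 1, so (6668/21193) = (+1)^2·(1667/21193); sign now +1
reciprocity: (1667/21193) = +1·(21193/1667) since 1667 mod 4 = 3, 21193 mod 4 = 1; sign now +1
(21193/1667) = (1189/1667)   [reduce mod 1667]
reciprocity: (1189/1667) = +1·(1667/1189) since 1189 mod 4 = 1, 1667 mod 4 = 3; sign now +1
(1667/1189) = (478/1189)   [reduce mod 1189]
478 = 2^1·239; (2/1189) = -1 since 1189 mod 8 = 5, so (478/1189) = (-1)^1·(239/1189); sign now -1
reciprocity: (239/1189) = +1·(1189/239) since 239 mod 4 = 3, 1189 mod 4 = 1; sign now -1
(1189/239) = (233/239)   [reduce mod 239]
reciprocity: (233/239) = +1·(239/233) since 233 mod 4 = 1, 239 mod 4 = 3; sign now -1
(239/233) = (6/233)   [reduce mod 233]
6 = 2^1·3; (2/233) = +1 since 233 mod 8 = 1, so (6/233) = (+1)^1·(3/233); sign now -1
reciprocity: (3/233) = +1·(233/3) since 3 mod 4 = 3, 233 mod 4 = 1; sign now -1
(233/3) = (2/3)   [reduce mod 3]
2 = 2^1·1; (2/3) = -1 since 3 mod 8 = 3, so (2/3) = (-1)^1·(1/3); sign now +1
(1/3) = 1; final value = sign = +1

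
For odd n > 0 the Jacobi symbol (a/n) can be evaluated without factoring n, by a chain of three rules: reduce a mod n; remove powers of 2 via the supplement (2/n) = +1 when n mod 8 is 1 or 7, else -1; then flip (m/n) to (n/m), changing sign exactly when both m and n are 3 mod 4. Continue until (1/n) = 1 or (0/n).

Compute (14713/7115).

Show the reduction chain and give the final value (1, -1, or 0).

-1

(14713/7115): 14713 mod 7115 = 483, so (14713/7115) = (483/7115)
flip (483/7115) -> (7115/483): both odd, 483 mod 4 = 3, 7115 mod 4 = 3, so the flip contributes -1; sign now -1
(7115/483): 7115 mod 483 = 353, so (7115/483) = (353/483)
flip (353/483) -> (483/353): both odd, 353 mod 4 = 1, 483 mod 4 = 3, so the flip contributes +1; sign now -1
(483/353): 483 mod 353 = 130, so (483/353) = (130/353)
factor out 2^1: 130 = 2^1·65; with 353 mod 8 = 1, (2/353) = +1; sign now -1; continue with (65/353)
flip (65/353) -> (353/65): both odd, 65 mod 4 = 1, 353 mod 4 = 1, so the flip contributes +1; sign now -1
(353/65): 353 mod 65 = 28, so (353/65) = (28/65)
factor out 2^2: 28 = 2^2·7; with 65 mod 8 = 1, (2/65) = +1; sign now -1; continue with (7/65)
flip (7/65) -> (65/7): both odd, 7 mod 4 = 3, 65 mod 4 = 1, so the flip contributes +1; sign now -1
(65/7): 65 mod 7 = 2, so (65/7) = (2/7)
factor out 2^1: 2 = 2^1·1; with 7 mod 8 = 7, (2/7) = +1; sign now -1; continue with (1/7)
reached (1/7) = 1, so the symbol is -1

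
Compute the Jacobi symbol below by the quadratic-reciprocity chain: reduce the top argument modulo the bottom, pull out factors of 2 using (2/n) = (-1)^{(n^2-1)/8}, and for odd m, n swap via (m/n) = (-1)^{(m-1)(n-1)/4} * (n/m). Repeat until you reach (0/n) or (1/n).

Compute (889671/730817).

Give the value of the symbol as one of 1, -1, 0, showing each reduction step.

1

(889671/730817) = (158854/730817)   [reduce mod 730817]
158854 = 2^1·79427; (2/730817) = +1 since 730817 mod 8 = 1, so (158854/730817) = (+1)^1·(79427/730817); sign now +1
reciprocity: (79427/730817) = +1·(730817/79427) since 79427 mod 4 = 3, 730817 mod 4 = 1; sign now +1
(730817/79427) = (15974/79427)   [reduce mod 79427]
15974 = 2^1·7987; (2/79427) = -1 since 79427 mod 8 = 3, so (15974/79427) = (-1)^1·(7987/79427); sign now -1
reciprocity: (7987/79427) = -1·(79427/7987) since 7987 mod 4 = 3, 79427 mod 4 = 3; sign now +1
(79427/7987) = (7544/7987)   [reduce mod 7987]
7544 = 2^3·943; (2/7987) = -1 since 7987 mod 8 = 3, so (7544/7987) = (-1)^3·(943/7987); sign now -1
reciprocity: (943/7987) = -1·(7987/943) since 943 mod 4 = 3, 7987 mod 4 = 3; sign now +1
(7987/943) = (443/943)   [reduce mod 943]
reciprocity: (443/943) = -1·(943/443) since 443 mod 4 = 3, 943 mod 4 = 3; sign now -1
(943/443) = (57/443)   [reduce mod 443]
reciprocity: (57/443) = +1·(443/57) since 57 mod 4 = 1, 443 mod 4 = 3; sign now -1
(443/57) = (44/57)   [reduce mod 57]
44 = 2^2·11; (2/57) = +1 since 57 mod 8 = 1, so (44/57) = (+1)^2·(11/57); sign now -1
reciprocity: (11/57) = +1·(57/11) since 11 mod 4 = 3, 57 mod 4 = 1; sign now -1
(57/11) = (2/11)   [reduce mod 11]
2 = 2^1·1; (2/11) = -1 since 11 mod 8 = 3, so (2/11) = (-1)^1·(1/11); sign now +1
(1/11) = 1; final value = sign = +1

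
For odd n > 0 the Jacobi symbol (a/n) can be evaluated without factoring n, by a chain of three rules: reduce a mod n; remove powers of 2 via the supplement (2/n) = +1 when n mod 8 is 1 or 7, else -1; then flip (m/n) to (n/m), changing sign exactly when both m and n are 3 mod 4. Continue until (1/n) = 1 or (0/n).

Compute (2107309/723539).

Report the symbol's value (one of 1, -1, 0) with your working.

0

(2107309/723539) = (660231/723539)   [reduce mod 723539]
reciprocity: (660231/723539) = -1·(723539/660231) since 660231 mod 4 = 3, 723539 mod 4 = 3; sign now -1
(723539/660231) = (63308/660231)   [reduce mod 660231]
63308 = 2^2·15827; (2/660231) = +1 since 660231 mod 8 = 7, so (63308/660231) = (+1)^2·(15827/660231); sign now -1
reciprocity: (15827/660231) = -1·(660231/15827) since 15827 mod 4 = 3, 660231 mod 4 = 3; sign now +1
(660231/15827) = (11324/15827)   [reduce mod 15827]
11324 = 2^2·2831; (2/15827) = -1 since 15827 mod 8 = 3, so (11324/15827) = (-1)^2·(2831/15827); sign now +1
reciprocity: (2831/15827) = -1·(15827/2831) since 2831 mod 4 = 3, 15827 mod 4 = 3; sign now -1
(15827/2831) = (1672/2831)   [reduce mod 2831]
1672 = 2^3·209; (2/2831) = +1 since 2831 mod 8 = 7, so (1672/2831) = (+1)^3·(209/2831); sign now -1
reciprocity: (209/2831) = +1·(2831/209) since 209 mod 4 = 1, 2831 mod 4 = 3; sign now -1
(2831/209) = (114/209)   [reduce mod 209]
114 = 2^1·57; (2/209) = +1 since 209 mod 8 = 1, so (114/209) = (+1)^1·(57/209); sign now -1
reciprocity: (57/209) = +1·(209/57) since 57 mod 4 = 1, 209 mod 4 = 1; sign now -1
(209/57) = (38/57)   [reduce mod 57]
38 = 2^1·19; (2/57) = +1 since 57 mod 8 = 1, so (38/57) = (+1)^1·(19/57); sign now -1
reciprocity: (19/57) = +1·(57/19) since 19 mod 4 = 3, 57 mod 4 = 1; sign now -1
(57/19) = (0/19)   [reduce mod 19]
(0/19) = 0   [gcd(a, n) > 1]; final value = 0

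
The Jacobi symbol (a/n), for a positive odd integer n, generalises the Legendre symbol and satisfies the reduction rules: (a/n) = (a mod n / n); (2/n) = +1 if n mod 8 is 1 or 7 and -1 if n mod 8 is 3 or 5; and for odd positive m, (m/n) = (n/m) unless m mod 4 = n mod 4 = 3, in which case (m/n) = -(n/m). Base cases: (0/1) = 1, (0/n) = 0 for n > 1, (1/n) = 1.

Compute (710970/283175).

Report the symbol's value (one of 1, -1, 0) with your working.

(710970/283175) = (144620/283175)   [reduce mod 283175]
144620 = 2^2·36155; (2/283175) = +1 since 283175 mod 8 = 7, so (144620/283175) = (+1)^2·(36155/283175); sign now +1
reciprocity: (36155/283175) = -1·(283175/36155) since 36155 mod 4 = 3, 283175 mod 4 = 3; sign now -1
(283175/36155) = (30090/36155)   [reduce mod 36155]
30090 = 2^1·15045; (2/36155) = -1 since 36155 mod 8 = 3, so (30090/36155) = (-1)^1·(15045/36155); sign now +1
reciprocity: (15045/36155) = +1·(36155/15045) since 15045 mod 4 = 1, 36155 mod 4 = 3; sign now +1
(36155/15045) = (6065/15045)   [reduce mod 15045]
reciprocity: (6065/15045) = +1·(15045/6065) since 6065 mod 4 = 1, 15045 mod 4 = 1; sign now +1
(15045/6065) = (2915/6065)   [reduce mod 6065]
reciprocity: (2915/6065) = +1·(6065/2915) since 2915 mod 4 = 3, 6065 mod 4 = 1; sign now +1
(6065/2915) = (235/2915)   [reduce mod 2915]
reciprocity: (235/2915) = -1·(2915/235) since 235 mod 4 = 3, 2915 mod 4 = 3; sign now -1
(2915/235) = (95/235)   [reduce mod 235]
reciprocity: (95/235) = -1·(235/95) since 95 mod 4 = 3, 235 mod 4 = 3; sign now +1
(235/95) = (45/95)   [reduce mod 95]
reciprocity: (45/95) = +1·(95/45) since 45 mod 4 = 1, 95 mod 4 = 3; sign now +1
(95/45) = (5/45)   [reduce mod 45]
reciprocity: (5/45) = +1·(45/5) since 5 mod 4 = 1, 45 mod 4 = 1; sign now +1
(45/5) = (0/5)   [reduce mod 5]
(0/5) = 0   [gcd(a, n) > 1]; final value = 0

0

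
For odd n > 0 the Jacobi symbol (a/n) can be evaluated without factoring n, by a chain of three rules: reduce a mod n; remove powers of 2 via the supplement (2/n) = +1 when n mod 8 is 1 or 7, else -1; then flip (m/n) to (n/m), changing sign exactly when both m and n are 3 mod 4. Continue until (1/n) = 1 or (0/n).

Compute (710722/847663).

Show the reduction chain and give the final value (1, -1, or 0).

factor out 2^1: 710722 = 2^1·355361; with 847663 mod 8 = 7, (2/847663) = +1; sign now +1; continue with (355361/847663)
flip (355361/847663) -> (847663/355361): both odd, 355361 mod 4 = 1, 847663 mod 4 = 3, so the flip contributes +1; sign now +1
(847663/355361): 847663 mod 355361 = 136941, so (847663/355361) = (136941/355361)
flip (136941/355361) -> (355361/136941): both odd, 136941 mod 4 = 1, 355361 mod 4 = 1, so the flip contributes +1; sign now +1
(355361/136941): 355361 mod 136941 = 81479, so (355361/136941) = (81479/136941)
flip (81479/136941) -> (136941/81479): both odd, 81479 mod 4 = 3, 136941 mod 4 = 1, so the flip contributes +1; sign now +1
(136941/81479): 136941 mod 81479 = 55462, so (136941/81479) = (55462/81479)
factor out 2^1: 55462 = 2^1·27731; with 81479 mod 8 = 7, (2/81479) = +1; sign now +1; continue with (27731/81479)
flip (27731/81479) -> (81479/27731): both odd, 27731 mod 4 = 3, 81479 mod 4 = 3, so the flip contributes -1; sign now -1
(81479/27731): 81479 mod 27731 = 26017, so (81479/27731) = (26017/27731)
flip (26017/27731) -> (27731/26017): both odd, 26017 mod 4 = 1, 27731 mod 4 = 3, so the flip contributes +1; sign now -1
(27731/26017): 27731 mod 26017 = 1714, so (27731/26017) = (1714/26017)
factor out 2^1: 1714 = 2^1·857; with 26017 mod 8 = 1, (2/26017) = +1; sign now -1; continue with (857/26017)
flip (857/26017) -> (26017/857): both odd, 857 mod 4 = 1, 26017 mod 4 = 1, so the flip contributes +1; sign now -1
(26017/857): 26017 mod 857 = 307, so (26017/857) = (307/857)
flip (307/857) -> (857/307): both odd, 307 mod 4 = 3, 857 mod 4 = 1, so the flip contributes +1; sign now -1
(857/307): 857 mod 307 = 243, so (857/307) = (243/307)
flip (243/307) -> (307/243): both odd, 243 mod 4 = 3, 307 mod 4 = 3, so the flip contributes -1; sign now +1
(307/243): 307 mod 243 = 64, so (307/243) = (64/243)
factor out 2^6: 64 = 2^6·1; with 243 mod 8 = 3, (2/243) = -1; sign now +1; continue with (1/243)
reached (1/243) = 1, so the symbol is +1

1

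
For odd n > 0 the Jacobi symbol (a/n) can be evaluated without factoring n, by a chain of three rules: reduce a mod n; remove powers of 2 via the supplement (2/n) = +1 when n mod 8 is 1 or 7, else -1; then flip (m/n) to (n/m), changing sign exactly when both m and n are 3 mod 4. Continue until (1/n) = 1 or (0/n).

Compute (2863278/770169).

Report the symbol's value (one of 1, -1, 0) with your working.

(2863278/770169): 2863278 mod 770169 = 552771, so (2863278/770169) = (552771/770169)
flip (552771/770169) -> (770169/552771): both odd, 552771 mod 4 = 3, 770169 mod 4 = 1, so the flip contributes +1; sign now +1
(770169/552771): 770169 mod 552771 = 217398, so (770169/552771) = (217398/552771)
factor out 2^1: 217398 = 2^1·108699; with 552771 mod 8 = 3, (2/552771) = -1; sign now -1; continue with (108699/552771)
flip (108699/552771) -> (552771/108699): both odd, 108699 mod 4 = 3, 552771 mod 4 = 3, so the flip contributes -1; sign now +1
(552771/108699): 552771 mod 108699 = 9276, so (552771/108699) = (9276/108699)
factor out 2^2: 9276 = 2^2·2319; with 108699 mod 8 = 3, (2/108699) = -1; sign now +1; continue with (2319/108699)
flip (2319/108699) -> (108699/2319): both odd, 2319 mod 4 = 3, 108699 mod 4 = 3, so the flip contributes -1; sign now -1
(108699/2319): 108699 mod 2319 = 2025, so (108699/2319) = (2025/2319)
flip (2025/2319) -> (2319/2025): both odd, 2025 mod 4 = 1, 2319 mod 4 = 3, so the flip contributes +1; sign now -1
(2319/2025): 2319 mod 2025 = 294, so (2319/2025) = (294/2025)
factor out 2^1: 294 = 2^1·147; with 2025 mod 8 = 1, (2/2025) = +1; sign now -1; continue with (147/2025)
flip (147/2025) -> (2025/147): both odd, 147 mod 4 = 3, 2025 mod 4 = 1, so the flip contributes +1; sign now -1
(2025/147): 2025 mod 147 = 114, so (2025/147) = (114/147)
factor out 2^1: 114 = 2^1·57; with 147 mod 8 = 3, (2/147) = -1; sign now +1; continue with (57/147)
flip (57/147) -> (147/57): both odd, 57 mod 4 = 1, 147 mod 4 = 3, so the flip contributes +1; sign now +1
(147/57): 147 mod 57 = 33, so (147/57) = (33/57)
flip (33/57) -> (57/33): both odd, 33 mod 4 = 1, 57 mod 4 = 1, so the flip contributes +1; sign now +1
(57/33): 57 mod 33 = 24, so (57/33) = (24/33)
factor out 2^3: 24 = 2^3·3; with 33 mod 8 = 1, (2/33) = +1; sign now +1; continue with (3/33)
flip (3/33) -> (33/3): both odd, 3 mod 4 = 3, 33 mod 4 = 1, so the flip contributes +1; sign now +1
(33/3): 33 mod 3 = 0, so (33/3) = (0/3)
reached (0/3); gcd(a, n) > 1, so (0/3) = 0 and the symbol is 0

0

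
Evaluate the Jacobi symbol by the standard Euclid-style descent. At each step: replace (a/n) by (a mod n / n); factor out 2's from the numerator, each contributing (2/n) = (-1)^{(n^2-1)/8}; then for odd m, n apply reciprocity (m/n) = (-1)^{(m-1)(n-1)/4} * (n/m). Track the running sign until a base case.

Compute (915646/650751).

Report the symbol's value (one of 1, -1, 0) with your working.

1

(915646/650751) = (264895/650751)   [reduce mod 650751]
reciprocity: (264895/650751) = -1·(650751/264895) since 264895 mod 4 = 3, 650751 mod 4 = 3; sign now -1
(650751/264895) = (120961/264895)   [reduce mod 264895]
reciprocity: (120961/264895) = +1·(264895/120961) since 120961 mod 4 = 1, 264895 mod 4 = 3; sign now -1
(264895/120961) = (22973/120961)   [reduce mod 120961]
reciprocity: (22973/120961) = +1·(120961/22973) since 22973 mod 4 = 1, 120961 mod 4 = 1; sign now -1
(120961/22973) = (6096/22973)   [reduce mod 22973]
6096 = 2^4·381; (2/22973) = -1 since 22973 mod 8 = 5, so (6096/22973) = (-1)^4·(381/22973); sign now -1
reciprocity: (381/22973) = +1·(22973/381) since 381 mod 4 = 1, 22973 mod 4 = 1; sign now -1
(22973/381) = (113/381)   [reduce mod 381]
reciprocity: (113/381) = +1·(381/113) since 113 mod 4 = 1, 381 mod 4 = 1; sign now -1
(381/113) = (42/113)   [reduce mod 113]
42 = 2^1·21; (2/113) = +1 since 113 mod 8 = 1, so (42/113) = (+1)^1·(21/113); sign now -1
reciprocity: (21/113) = +1·(113/21) since 21 mod 4 = 1, 113 mod 4 = 1; sign now -1
(113/21) = (8/21)   [reduce mod 21]
8 = 2^3·1; (2/21) = -1 since 21 mod 8 = 5, so (8/21) = (-1)^3·(1/21); sign now +1
(1/21) = 1; final value = sign = +1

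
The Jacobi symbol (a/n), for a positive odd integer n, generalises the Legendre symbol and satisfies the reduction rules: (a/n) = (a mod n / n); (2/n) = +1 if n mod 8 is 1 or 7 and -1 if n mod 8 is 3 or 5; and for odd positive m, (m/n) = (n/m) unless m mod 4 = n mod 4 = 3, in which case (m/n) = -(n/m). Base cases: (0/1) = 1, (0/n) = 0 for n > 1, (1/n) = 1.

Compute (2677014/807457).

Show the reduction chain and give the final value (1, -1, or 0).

(2677014/807457): 2677014 mod 807457 = 254643, so (2677014/807457) = (254643/807457)
flip (254643/807457) -> (807457/254643): both odd, 254643 mod 4 = 3, 807457 mod 4 = 1, so the flip contributes +1; sign now +1
(807457/254643): 807457 mod 254643 = 43528, so (807457/254643) = (43528/254643)
factor out 2^3: 43528 = 2^3·5441; with 254643 mod 8 = 3, (2/254643) = -1; sign now -1; continue with (5441/254643)
flip (5441/254643) -> (254643/5441): both odd, 5441 mod 4 = 1, 254643 mod 4 = 3, so the flip contributes +1; sign now -1
(254643/5441): 254643 mod 5441 = 4357, so (254643/5441) = (4357/5441)
flip (4357/5441) -> (5441/4357): both odd, 4357 mod 4 = 1, 5441 mod 4 = 1, so the flip contributes +1; sign now -1
(5441/4357): 5441 mod 4357 = 1084, so (5441/4357) = (1084/4357)
factor out 2^2: 1084 = 2^2·271; with 4357 mod 8 = 5, (2/4357) = -1; sign now -1; continue with (271/4357)
flip (271/4357) -> (4357/271): both odd, 271 mod 4 = 3, 4357 mod 4 = 1, so the flip contributes +1; sign now -1
(4357/271): 4357 mod 271 = 21, so (4357/271) = (21/271)
flip (21/271) -> (271/21): both odd, 21 mod 4 = 1, 271 mod 4 = 3, so the flip contributes +1; sign now -1
(271/21): 271 mod 21 = 19, so (271/21) = (19/21)
flip (19/21) -> (21/19): both odd, 19 mod 4 = 3, 21 mod 4 = 1, so the flip contributes +1; sign now -1
(21/19): 21 mod 19 = 2, so (21/19) = (2/19)
factor out 2^1: 2 = 2^1·1; with 19 mod 8 = 3, (2/19) = -1; sign now +1; continue with (1/19)
reached (1/19) = 1, so the symbol is +1

1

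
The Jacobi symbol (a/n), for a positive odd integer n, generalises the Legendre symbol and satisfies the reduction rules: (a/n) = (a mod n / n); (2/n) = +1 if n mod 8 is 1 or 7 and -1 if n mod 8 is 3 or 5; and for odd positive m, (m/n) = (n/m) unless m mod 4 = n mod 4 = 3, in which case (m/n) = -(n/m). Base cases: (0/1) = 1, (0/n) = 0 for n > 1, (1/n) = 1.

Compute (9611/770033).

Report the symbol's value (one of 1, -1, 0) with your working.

flip (9611/770033) -> (770033/9611): both odd, 9611 mod 4 = 3, 770033 mod 4 = 1, so the flip contributes +1; sign now +1
(770033/9611): 770033 mod 9611 = 1153, so (770033/9611) = (1153/9611)
flip (1153/9611) -> (9611/1153): both odd, 1153 mod 4 = 1, 9611 mod 4 = 3, so the flip contributes +1; sign now +1
(9611/1153): 9611 mod 1153 = 387, so (9611/1153) = (387/1153)
flip (387/1153) -> (1153/387): both odd, 387 mod 4 = 3, 1153 mod 4 = 1, so the flip contributes +1; sign now +1
(1153/387): 1153 mod 387 = 379, so (1153/387) = (379/387)
flip (379/387) -> (387/379): both odd, 379 mod 4 = 3, 387 mod 4 = 3, so the flip contributes -1; sign now -1
(387/379): 387 mod 379 = 8, so (387/379) = (8/379)
factor out 2^3: 8 = 2^3·1; with 379 mod 8 = 3, (2/379) = -1; sign now +1; continue with (1/379)
reached (1/379) = 1, so the symbol is +1

1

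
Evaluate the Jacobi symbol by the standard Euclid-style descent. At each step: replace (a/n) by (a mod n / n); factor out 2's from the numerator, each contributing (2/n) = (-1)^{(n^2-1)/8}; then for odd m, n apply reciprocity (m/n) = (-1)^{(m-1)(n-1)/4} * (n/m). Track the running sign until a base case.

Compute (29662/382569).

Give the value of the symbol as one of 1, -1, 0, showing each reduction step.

1

factor out 2^1: 29662 = 2^1·14831; with 382569 mod 8 = 1, (2/382569) = +1; sign now +1; continue with (14831/382569)
flip (14831/382569) -> (382569/14831): both odd, 14831 mod 4 = 3, 382569 mod 4 = 1, so the flip contributes +1; sign now +1
(382569/14831): 382569 mod 14831 = 11794, so (382569/14831) = (11794/14831)
factor out 2^1: 11794 = 2^1·5897; with 14831 mod 8 = 7, (2/14831) = +1; sign now +1; continue with (5897/14831)
flip (5897/14831) -> (14831/5897): both odd, 5897 mod 4 = 1, 14831 mod 4 = 3, so the flip contributes +1; sign now +1
(14831/5897): 14831 mod 5897 = 3037, so (14831/5897) = (3037/5897)
flip (3037/5897) -> (5897/3037): both odd, 3037 mod 4 = 1, 5897 mod 4 = 1, so the flip contributes +1; sign now +1
(5897/3037): 5897 mod 3037 = 2860, so (5897/3037) = (2860/3037)
factor out 2^2: 2860 = 2^2·715; with 3037 mod 8 = 5, (2/3037) = -1; sign now +1; continue with (715/3037)
flip (715/3037) -> (3037/715): both odd, 715 mod 4 = 3, 3037 mod 4 = 1, so the flip contributes +1; sign now +1
(3037/715): 3037 mod 715 = 177, so (3037/715) = (177/715)
flip (177/715) -> (715/177): both odd, 177 mod 4 = 1, 715 mod 4 = 3, so the flip contributes +1; sign now +1
(715/177): 715 mod 177 = 7, so (715/177) = (7/177)
flip (7/177) -> (177/7): both odd, 7 mod 4 = 3, 177 mod 4 = 1, so the flip contributes +1; sign now +1
(177/7): 177 mod 7 = 2, so (177/7) = (2/7)
factor out 2^1: 2 = 2^1·1; with 7 mod 8 = 7, (2/7) = +1; sign now +1; continue with (1/7)
reached (1/7) = 1, so the symbol is +1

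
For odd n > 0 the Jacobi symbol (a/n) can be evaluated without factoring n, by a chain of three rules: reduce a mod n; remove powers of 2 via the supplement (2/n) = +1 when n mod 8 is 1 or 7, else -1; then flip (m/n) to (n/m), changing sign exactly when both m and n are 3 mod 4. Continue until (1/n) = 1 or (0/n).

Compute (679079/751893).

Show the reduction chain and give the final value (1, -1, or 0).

flip (679079/751893) -> (751893/679079): both odd, 679079 mod 4 = 3, 751893 mod 4 = 1, so the flip contributes +1; sign now +1
(751893/679079): 751893 mod 679079 = 72814, so (751893/679079) = (72814/679079)
factor out 2^1: 72814 = 2^1·36407; with 679079 mod 8 = 7, (2/679079) = +1; sign now +1; continue with (36407/679079)
flip (36407/679079) -> (679079/36407): both odd, 36407 mod 4 = 3, 679079 mod 4 = 3, so the flip contributes -1; sign now -1
(679079/36407): 679079 mod 36407 = 23753, so (679079/36407) = (23753/36407)
flip (23753/36407) -> (36407/23753): both odd, 23753 mod 4 = 1, 36407 mod 4 = 3, so the flip contributes +1; sign now -1
(36407/23753): 36407 mod 23753 = 12654, so (36407/23753) = (12654/23753)
factor out 2^1: 12654 = 2^1·6327; with 23753 mod 8 = 1, (2/23753) = +1; sign now -1; continue with (6327/23753)
flip (6327/23753) -> (23753/6327): both odd, 6327 mod 4 = 3, 23753 mod 4 = 1, so the flip contributes +1; sign now -1
(23753/6327): 23753 mod 6327 = 4772, so (23753/6327) = (4772/6327)
factor out 2^2: 4772 = 2^2·1193; with 6327 mod 8 = 7, (2/6327) = +1; sign now -1; continue with (1193/6327)
flip (1193/6327) -> (6327/1193): both odd, 1193 mod 4 = 1, 6327 mod 4 = 3, so the flip contributes +1; sign now -1
(6327/1193): 6327 mod 1193 = 362, so (6327/1193) = (362/1193)
factor out 2^1: 362 = 2^1·181; with 1193 mod 8 = 1, (2/1193) = +1; sign now -1; continue with (181/1193)
flip (181/1193) -> (1193/181): both odd, 181 mod 4 = 1, 1193 mod 4 = 1, so the flip contributes +1; sign now -1
(1193/181): 1193 mod 181 = 107, so (1193/181) = (107/181)
flip (107/181) -> (181/107): both odd, 107 mod 4 = 3, 181 mod 4 = 1, so the flip contributes +1; sign now -1
(181/107): 181 mod 107 = 74, so (181/107) = (74/107)
factor out 2^1: 74 = 2^1·37; with 107 mod 8 = 3, (2/107) = -1; sign now +1; continue with (37/107)
flip (37/107) -> (107/37): both odd, 37 mod 4 = 1, 107 mod 4 = 3, so the flip contributes +1; sign now +1
(107/37): 107 mod 37 = 33, so (107/37) = (33/37)
flip (33/37) -> (37/33): both odd, 33 mod 4 = 1, 37 mod 4 = 1, so the flip contributes +1; sign now +1
(37/33): 37 mod 33 = 4, so (37/33) = (4/33)
factor out 2^2: 4 = 2^2·1; with 33 mod 8 = 1, (2/33) = +1; sign now +1; continue with (1/33)
reached (1/33) = 1, so the symbol is +1

1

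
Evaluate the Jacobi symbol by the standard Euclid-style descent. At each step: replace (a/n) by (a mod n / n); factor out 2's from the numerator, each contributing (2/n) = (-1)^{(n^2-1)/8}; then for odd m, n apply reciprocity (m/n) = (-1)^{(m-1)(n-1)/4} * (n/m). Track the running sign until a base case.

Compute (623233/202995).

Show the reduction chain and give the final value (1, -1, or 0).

(623233/202995): 623233 mod 202995 = 14248, so (623233/202995) = (14248/202995)
factor out 2^3: 14248 = 2^3·1781; with 202995 mod 8 = 3, (2/202995) = -1; sign now -1; continue with (1781/202995)
flip (1781/202995) -> (202995/1781): both odd, 1781 mod 4 = 1, 202995 mod 4 = 3, so the flip contributes +1; sign now -1
(202995/1781): 202995 mod 1781 = 1742, so (202995/1781) = (1742/1781)
factor out 2^1: 1742 = 2^1·871; with 1781 mod 8 = 5, (2/1781) = -1; sign now +1; continue with (871/1781)
flip (871/1781) -> (1781/871): both odd, 871 mod 4 = 3, 1781 mod 4 = 1, so the flip contributes +1; sign now +1
(1781/871): 1781 mod 871 = 39, so (1781/871) = (39/871)
flip (39/871) -> (871/39): both odd, 39 mod 4 = 3, 871 mod 4 = 3, so the flip contributes -1; sign now -1
(871/39): 871 mod 39 = 13, so (871/39) = (13/39)
flip (13/39) -> (39/13): both odd, 13 mod 4 = 1, 39 mod 4 = 3, so the flip contributes +1; sign now -1
(39/13): 39 mod 13 = 0, so (39/13) = (0/13)
reached (0/13); gcd(a, n) > 1, so (0/13) = 0 and the symbol is 0

0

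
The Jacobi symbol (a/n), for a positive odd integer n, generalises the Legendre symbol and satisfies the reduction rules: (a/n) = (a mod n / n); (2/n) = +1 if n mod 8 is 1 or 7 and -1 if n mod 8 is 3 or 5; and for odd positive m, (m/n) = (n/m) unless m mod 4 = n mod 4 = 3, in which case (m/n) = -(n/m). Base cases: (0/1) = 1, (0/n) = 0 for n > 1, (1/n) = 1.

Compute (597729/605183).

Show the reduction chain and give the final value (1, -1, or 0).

1

reciprocity: (597729/605183) = +1·(605183/597729) since 597729 mod 4 = 1, 605183 mod 4 = 3; sign now +1
(605183/597729) = (7454/597729)   [reduce mod 597729]
7454 = 2^1·3727; (2/597729) = +1 since 597729 mod 8 = 1, so (7454/597729) = (+1)^1·(3727/597729); sign now +1
reciprocity: (3727/597729) = +1·(597729/3727) since 3727 mod 4 = 3, 597729 mod 4 = 1; sign now +1
(597729/3727) = (1409/3727)   [reduce mod 3727]
reciprocity: (1409/3727) = +1·(3727/1409) since 1409 mod 4 = 1, 3727 mod 4 = 3; sign now +1
(3727/1409) = (909/1409)   [reduce mod 1409]
reciprocity: (909/1409) = +1·(1409/909) since 909 mod 4 = 1, 1409 mod 4 = 1; sign now +1
(1409/909) = (500/909)   [reduce mod 909]
500 = 2^2·125; (2/909) = -1 since 909 mod 8 = 5, so (500/909) = (-1)^2·(125/909); sign now +1
reciprocity: (125/909) = +1·(909/125) since 125 mod 4 = 1, 909 mod 4 = 1; sign now +1
(909/125) = (34/125)   [reduce mod 125]
34 = 2^1·17; (2/125) = -1 since 125 mod 8 = 5, so (34/125) = (-1)^1·(17/125); sign now -1
reciprocity: (17/125) = +1·(125/17) since 17 mod 4 = 1, 125 mod 4 = 1; sign now -1
(125/17) = (6/17)   [reduce mod 17]
6 = 2^1·3; (2/17) = +1 since 17 mod 8 = 1, so (6/17) = (+1)^1·(3/17); sign now -1
reciprocity: (3/17) = +1·(17/3) since 3 mod 4 = 3, 17 mod 4 = 1; sign now -1
(17/3) = (2/3)   [reduce mod 3]
2 = 2^1·1; (2/3) = -1 since 3 mod 8 = 3, so (2/3) = (-1)^1·(1/3); sign now +1
(1/3) = 1; final value = sign = +1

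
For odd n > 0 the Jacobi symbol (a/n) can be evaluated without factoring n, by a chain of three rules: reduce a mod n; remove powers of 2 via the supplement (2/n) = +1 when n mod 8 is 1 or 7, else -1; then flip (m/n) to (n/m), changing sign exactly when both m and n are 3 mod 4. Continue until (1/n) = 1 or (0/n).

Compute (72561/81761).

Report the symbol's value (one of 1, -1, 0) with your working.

-1

flip (72561/81761) -> (81761/72561): both odd, 72561 mod 4 = 1, 81761 mod 4 = 1, so the flip contributes +1; sign now +1
(81761/72561): 81761 mod 72561 = 9200, so (81761/72561) = (9200/72561)
factor out 2^4: 9200 = 2^4·575; with 72561 mod 8 = 1, (2/72561) = +1; sign now +1; continue with (575/72561)
flip (575/72561) -> (72561/575): both odd, 575 mod 4 = 3, 72561 mod 4 = 1, so the flip contributes +1; sign now +1
(72561/575): 72561 mod 575 = 111, so (72561/575) = (111/575)
flip (111/575) -> (575/111): both odd, 111 mod 4 = 3, 575 mod 4 = 3, so the flip contributes -1; sign now -1
(575/111): 575 mod 111 = 20, so (575/111) = (20/111)
factor out 2^2: 20 = 2^2·5; with 111 mod 8 = 7, (2/111) = +1; sign now -1; continue with (5/111)
flip (5/111) -> (111/5): both odd, 5 mod 4 = 1, 111 mod 4 = 3, so the flip contributes +1; sign now -1
(111/5): 111 mod 5 = 1, so (111/5) = (1/5)
reached (1/5) = 1, so the symbol is -1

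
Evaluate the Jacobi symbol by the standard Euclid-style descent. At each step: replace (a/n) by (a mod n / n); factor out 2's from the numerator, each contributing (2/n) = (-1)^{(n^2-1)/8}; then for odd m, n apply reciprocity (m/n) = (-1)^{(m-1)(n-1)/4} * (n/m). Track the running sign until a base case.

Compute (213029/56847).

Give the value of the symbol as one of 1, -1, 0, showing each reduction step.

(213029/56847): 213029 mod 56847 = 42488, so (213029/56847) = (42488/56847)
factor out 2^3: 42488 = 2^3·5311; with 56847 mod 8 = 7, (2/56847) = +1; sign now +1; continue with (5311/56847)
flip (5311/56847) -> (56847/5311): both odd, 5311 mod 4 = 3, 56847 mod 4 = 3, so the flip contributes -1; sign now -1
(56847/5311): 56847 mod 5311 = 3737, so (56847/5311) = (3737/5311)
flip (3737/5311) -> (5311/3737): both odd, 3737 mod 4 = 1, 5311 mod 4 = 3, so the flip contributes +1; sign now -1
(5311/3737): 5311 mod 3737 = 1574, so (5311/3737) = (1574/3737)
factor out 2^1: 1574 = 2^1·787; with 3737 mod 8 = 1, (2/3737) = +1; sign now -1; continue with (787/3737)
flip (787/3737) -> (3737/787): both odd, 787 mod 4 = 3, 3737 mod 4 = 1, so the flip contributes +1; sign now -1
(3737/787): 3737 mod 787 = 589, so (3737/787) = (589/787)
flip (589/787) -> (787/589): both odd, 589 mod 4 = 1, 787 mod 4 = 3, so the flip contributes +1; sign now -1
(787/589): 787 mod 589 = 198, so (787/589) = (198/589)
factor out 2^1: 198 = 2^1·99; with 589 mod 8 = 5, (2/589) = -1; sign now +1; continue with (99/589)
flip (99/589) -> (589/99): both odd, 99 mod 4 = 3, 589 mod 4 = 1, so the flip contributes +1; sign now +1
(589/99): 589 mod 99 = 94, so (589/99) = (94/99)
factor out 2^1: 94 = 2^1·47; with 99 mod 8 = 3, (2/99) = -1; sign now -1; continue with (47/99)
flip (47/99) -> (99/47): both odd, 47 mod 4 = 3, 99 mod 4 = 3, so the flip contributes -1; sign now +1
(99/47): 99 mod 47 = 5, so (99/47) = (5/47)
flip (5/47) -> (47/5): both odd, 5 mod 4 = 1, 47 mod 4 = 3, so the flip contributes +1; sign now +1
(47/5): 47 mod 5 = 2, so (47/5) = (2/5)
factor out 2^1: 2 = 2^1·1; with 5 mod 8 = 5, (2/5) = -1; sign now -1; continue with (1/5)
reached (1/5) = 1, so the symbol is -1

-1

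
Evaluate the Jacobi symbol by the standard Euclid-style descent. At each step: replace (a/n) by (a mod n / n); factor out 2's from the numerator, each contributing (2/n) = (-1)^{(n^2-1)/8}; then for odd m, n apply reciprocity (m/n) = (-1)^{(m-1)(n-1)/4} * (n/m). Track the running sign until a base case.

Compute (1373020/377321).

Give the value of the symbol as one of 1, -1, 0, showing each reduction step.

-1

(1373020/377321): 1373020 mod 377321 = 241057, so (1373020/377321) = (241057/377321)
flip (241057/377321) -> (377321/241057): both odd, 241057 mod 4 = 1, 377321 mod 4 = 1, so the flip contributes +1; sign now +1
(377321/241057): 377321 mod 241057 = 136264, so (377321/241057) = (136264/241057)
factor out 2^3: 136264 = 2^3·17033; with 241057 mod 8 = 1, (2/241057) = +1; sign now +1; continue with (17033/241057)
flip (17033/241057) -> (241057/17033): both odd, 17033 mod 4 = 1, 241057 mod 4 = 1, so the flip contributes +1; sign now +1
(241057/17033): 241057 mod 17033 = 2595, so (241057/17033) = (2595/17033)
flip (2595/17033) -> (17033/2595): both odd, 2595 mod 4 = 3, 17033 mod 4 = 1, so the flip contributes +1; sign now +1
(17033/2595): 17033 mod 2595 = 1463, so (17033/2595) = (1463/2595)
flip (1463/2595) -> (2595/1463): both odd, 1463 mod 4 = 3, 2595 mod 4 = 3, so the flip contributes -1; sign now -1
(2595/1463): 2595 mod 1463 = 1132, so (2595/1463) = (1132/1463)
factor out 2^2: 1132 = 2^2·283; with 1463 mod 8 = 7, (2/1463) = +1; sign now -1; continue with (283/1463)
flip (283/1463) -> (1463/283): both odd, 283 mod 4 = 3, 1463 mod 4 = 3, so the flip contributes -1; sign now +1
(1463/283): 1463 mod 283 = 48, so (1463/283) = (48/283)
factor out 2^4: 48 = 2^4·3; with 283 mod 8 = 3, (2/283) = -1; sign now +1; continue with (3/283)
flip (3/283) -> (283/3): both odd, 3 mod 4 = 3, 283 mod 4 = 3, so the flip contributes -1; sign now -1
(283/3): 283 mod 3 = 1, so (283/3) = (1/3)
reached (1/3) = 1, so the symbol is -1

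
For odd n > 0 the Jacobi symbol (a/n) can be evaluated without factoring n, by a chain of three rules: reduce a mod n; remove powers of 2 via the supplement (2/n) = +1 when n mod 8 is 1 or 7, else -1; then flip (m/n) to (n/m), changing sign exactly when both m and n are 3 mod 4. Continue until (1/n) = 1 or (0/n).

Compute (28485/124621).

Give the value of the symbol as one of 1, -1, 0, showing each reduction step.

-1

reciprocity: (28485/124621) = +1·(124621/28485) since 28485 mod 4 = 1, 124621 mod 4 = 1; sign now +1
(124621/28485) = (10681/28485)   [reduce mod 28485]
reciprocity: (10681/28485) = +1·(28485/10681) since 10681 mod 4 = 1, 28485 mod 4 = 1; sign now +1
(28485/10681) = (7123/10681)   [reduce mod 10681]
reciprocity: (7123/10681) = +1·(10681/7123) since 7123 mod 4 = 3, 10681 mod 4 = 1; sign now +1
(10681/7123) = (3558/7123)   [reduce mod 7123]
3558 = 2^1·1779; (2/7123) = -1 since 7123 mod 8 = 3, so (3558/7123) = (-1)^1·(1779/7123); sign now -1
reciprocity: (1779/7123) = -1·(7123/1779) since 1779 mod 4 = 3, 7123 mod 4 = 3; sign now +1
(7123/1779) = (7/1779)   [reduce mod 1779]
reciprocity: (7/1779) = -1·(1779/7) since 7 mod 4 = 3, 1779 mod 4 = 3; sign now -1
(1779/7) = (1/7)   [reduce mod 7]
(1/7) = 1; final value = sign = -1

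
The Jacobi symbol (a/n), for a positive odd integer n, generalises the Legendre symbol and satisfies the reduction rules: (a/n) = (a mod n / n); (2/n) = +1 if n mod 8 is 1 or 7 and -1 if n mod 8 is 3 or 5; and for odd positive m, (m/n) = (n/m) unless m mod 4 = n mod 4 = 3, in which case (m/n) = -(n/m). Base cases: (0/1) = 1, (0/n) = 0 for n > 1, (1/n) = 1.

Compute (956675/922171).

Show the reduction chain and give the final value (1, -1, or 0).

-1

(956675/922171) = (34504/922171)   [reduce mod 922171]
34504 = 2^3·4313; (2/922171) = -1 since 922171 mod 8 = 3, so (34504/922171) = (-1)^3·(4313/922171); sign now -1
reciprocity: (4313/922171) = +1·(922171/4313) since 4313 mod 4 = 1, 922171 mod 4 = 3; sign now -1
(922171/4313) = (3502/4313)   [reduce mod 4313]
3502 = 2^1·1751; (2/4313) = +1 since 4313 mod 8 = 1, so (3502/4313) = (+1)^1·(1751/4313); sign now -1
reciprocity: (1751/4313) = +1·(4313/1751) since 1751 mod 4 = 3, 4313 mod 4 = 1; sign now -1
(4313/1751) = (811/1751)   [reduce mod 1751]
reciprocity: (811/1751) = -1·(1751/811) since 811 mod 4 = 3, 1751 mod 4 = 3; sign now +1
(1751/811) = (129/811)   [reduce mod 811]
reciprocity: (129/811) = +1·(811/129) since 129 mod 4 = 1, 811 mod 4 = 3; sign now +1
(811/129) = (37/129)   [reduce mod 129]
reciprocity: (37/129) = +1·(129/37) since 37 mod 4 = 1, 129 mod 4 = 1; sign now +1
(129/37) = (18/37)   [reduce mod 37]
18 = 2^1·9; (2/37) = -1 since 37 mod 8 = 5, so (18/37) = (-1)^1·(9/37); sign now -1
reciprocity: (9/37) = +1·(37/9) since 9 mod 4 = 1, 37 mod 4 = 1; sign now -1
(37/9) = (1/9)   [reduce mod 9]
(1/9) = 1; final value = sign = -1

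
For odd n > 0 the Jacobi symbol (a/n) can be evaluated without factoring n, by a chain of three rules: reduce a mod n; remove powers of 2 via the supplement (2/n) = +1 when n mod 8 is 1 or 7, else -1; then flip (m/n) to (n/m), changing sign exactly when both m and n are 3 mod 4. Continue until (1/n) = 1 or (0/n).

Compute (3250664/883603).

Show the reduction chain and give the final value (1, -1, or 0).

(3250664/883603): 3250664 mod 883603 = 599855, so (3250664/883603) = (599855/883603)
flip (599855/883603) -> (883603/599855): both odd, 599855 mod 4 = 3, 883603 mod 4 = 3, so the flip contributes -1; sign now -1
(883603/599855): 883603 mod 599855 = 283748, so (883603/599855) = (283748/599855)
factor out 2^2: 283748 = 2^2·70937; with 599855 mod 8 = 7, (2/599855) = +1; sign now -1; continue with (70937/599855)
flip (70937/599855) -> (599855/70937): both odd, 70937 mod 4 = 1, 599855 mod 4 = 3, so the flip contributes +1; sign now -1
(599855/70937): 599855 mod 70937 = 32359, so (599855/70937) = (32359/70937)
flip (32359/70937) -> (70937/32359): both odd, 32359 mod 4 = 3, 70937 mod 4 = 1, so the flip contributes +1; sign now -1
(70937/32359): 70937 mod 32359 = 6219, so (70937/32359) = (6219/32359)
flip (6219/32359) -> (32359/6219): both odd, 6219 mod 4 = 3, 32359 mod 4 = 3, so the flip contributes -1; sign now +1
(32359/6219): 32359 mod 6219 = 1264, so (32359/6219) = (1264/6219)
factor out 2^4: 1264 = 2^4·79; with 6219 mod 8 = 3, (2/6219) = -1; sign now +1; continue with (79/6219)
flip (79/6219) -> (6219/79): both odd, 79 mod 4 = 3, 6219 mod 4 = 3, so the flip contributes -1; sign now -1
(6219/79): 6219 mod 79 = 57, so (6219/79) = (57/79)
flip (57/79) -> (79/57): both odd, 57 mod 4 = 1, 79 mod 4 = 3, so the flip contributes +1; sign now -1
(79/57): 79 mod 57 = 22, so (79/57) = (22/57)
factor out 2^1: 22 = 2^1·11; with 57 mod 8 = 1, (2/57) = +1; sign now -1; continue with (11/57)
flip (11/57) -> (57/11): both odd, 11 mod 4 = 3, 57 mod 4 = 1, so the flip contributes +1; sign now -1
(57/11): 57 mod 11 = 2, so (57/11) = (2/11)
factor out 2^1: 2 = 2^1·1; with 11 mod 8 = 3, (2/11) = -1; sign now +1; continue with (1/11)
reached (1/11) = 1, so the symbol is +1

1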